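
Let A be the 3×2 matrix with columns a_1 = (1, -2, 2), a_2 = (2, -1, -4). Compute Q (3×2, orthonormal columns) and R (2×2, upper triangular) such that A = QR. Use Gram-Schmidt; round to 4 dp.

a_1 = (1, -2, 2); ‖a_1‖ = 3.0000, so q_1 = (0.3333, -0.6667, 0.6667).
q_1·a_2 = 0.3333·2 + (-0.6667)·(-1) + 0.6667·(-4) = -1.3333.
u_2 = a_2 + 1.3333·q_1 = (2.4444, -1.8889, -3.1111).
‖u_2‖ = 4.3843, so q_2 = (0.5575, -0.4308, -0.7096).

Q = [[0.3333, 0.5575], [-0.6667, -0.4308], [0.6667, -0.7096]], R = [[3.0000, -1.3333], [0.0000, 4.3843]]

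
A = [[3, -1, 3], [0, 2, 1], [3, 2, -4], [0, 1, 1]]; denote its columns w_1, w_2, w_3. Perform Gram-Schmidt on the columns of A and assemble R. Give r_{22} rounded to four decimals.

r_{22} = 3.0822

w_1 = (3, 0, 3, 0); ‖w_1‖ = 4.2426, so e_1 = (0.7071, 0.0000, 0.7071, 0.0000).
e_1·w_2 = 0.7071·(-1) + 0.0000·2 + 0.7071·2 + 0.0000·1 = 0.7071.
u_2 = w_2 − 0.7071·e_1 = (-1.5000, 2.0000, 1.5000, 1.0000).
r_{22} = ‖u_2‖ = 3.0822.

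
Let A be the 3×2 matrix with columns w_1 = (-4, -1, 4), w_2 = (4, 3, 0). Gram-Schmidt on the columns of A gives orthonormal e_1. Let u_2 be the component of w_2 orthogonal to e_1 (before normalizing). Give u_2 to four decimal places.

u_2 = (1.6970, 2.4242, 2.3030)

w_1 = (-4, -1, 4); ‖w_1‖ = 5.7446, so e_1 = (-0.6963, -0.1741, 0.6963).
e_1·w_2 = (-0.6963)·4 + (-0.1741)·3 + 0.6963·0 = -3.3075.
u_2 = w_2 + 3.3075·e_1 = (1.6970, 2.4242, 2.3030).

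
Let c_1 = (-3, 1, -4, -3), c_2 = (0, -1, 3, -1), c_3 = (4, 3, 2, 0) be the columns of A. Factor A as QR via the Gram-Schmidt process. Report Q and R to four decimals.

c_1 = (-3, 1, -4, -3); ‖c_1‖ = 5.9161, so q_1 = (-0.5071, 0.1690, -0.6761, -0.5071).
q_1·c_2 = (-0.5071)·0 + 0.1690·(-1) + (-0.6761)·3 + (-0.5071)·(-1) = -1.6903.
u_2 = c_2 + 1.6903·q_1 = (-0.8571, -0.7143, 1.8571, -1.8571).
‖u_2‖ = 2.8536, so q_2 = (-0.3004, -0.2503, 0.6508, -0.6508).
q_1·c_3 = (-0.5071)·4 + 0.1690·3 + (-0.6761)·2 + (-0.5071)·0 = -2.8735; q_2·c_3 = (-0.3004)·4 + (-0.2503)·3 + 0.6508·2 + (-0.6508)·0 = -0.6508.
u_3 = c_3 + 2.8735·q_1 + 0.6508·q_2 = (2.3474, 3.3228, 0.4807, -1.8807).
‖u_3‖ = 4.5077, so q_3 = (0.5207, 0.7371, 0.1066, -0.4172).

Q = [[-0.5071, -0.3004, 0.5207], [0.1690, -0.2503, 0.7371], [-0.6761, 0.6508, 0.1066], [-0.5071, -0.6508, -0.4172]], R = [[5.9161, -1.6903, -2.8735], [0.0000, 2.8536, -0.6508], [0.0000, 0.0000, 4.5077]]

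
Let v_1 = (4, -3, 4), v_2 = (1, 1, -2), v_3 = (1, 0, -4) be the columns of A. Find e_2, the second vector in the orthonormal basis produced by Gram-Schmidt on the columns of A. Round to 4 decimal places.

e_1 = v_1/‖v_1‖ = (4, -3, 4)/6.4031 = (0.6247, -0.4685, 0.6247).
r_{12} = e_1·v_2 = -1.0932.
u_2 = v_2 + 1.0932·e_1 = (1.6829, 0.4878, -1.3171).
‖u_2‖ = 2.1920, so e_2 = (0.7678, 0.2225, -0.6009).

e_2 = (0.7678, 0.2225, -0.6009)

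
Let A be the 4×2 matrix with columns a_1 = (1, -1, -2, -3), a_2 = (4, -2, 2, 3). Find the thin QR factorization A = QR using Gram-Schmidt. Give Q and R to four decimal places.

q_1 = a_1/‖a_1‖ = (1, -1, -2, -3)/3.8730 = (0.2582, -0.2582, -0.5164, -0.7746).
r_{12} = q_1·a_2 = -1.8074.
u_2 = a_2 + 1.8074·q_1 = (4.4667, -2.4667, 1.0667, 1.6000).
‖u_2‖ = 5.4528, so q_2 = (0.8191, -0.4524, 0.1956, 0.2934).

Q = [[0.2582, 0.8191], [-0.2582, -0.4524], [-0.5164, 0.1956], [-0.7746, 0.2934]], R = [[3.8730, -1.8074], [0.0000, 5.4528]]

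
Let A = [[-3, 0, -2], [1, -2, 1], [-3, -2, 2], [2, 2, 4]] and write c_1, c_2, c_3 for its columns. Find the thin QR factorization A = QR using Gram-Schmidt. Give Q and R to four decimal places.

c_1 = (-3, 1, -3, 2); ‖c_1‖ = 4.7958, so e_1 = (-0.6255, 0.2085, -0.6255, 0.4170).
e_1·c_2 = (-0.6255)·0 + 0.2085·(-2) + (-0.6255)·(-2) + 0.4170·2 = 1.6681.
u_2 = c_2 − 1.6681·e_1 = (1.0435, -2.3478, -0.9565, 1.3043).
‖u_2‖ = 3.0360, so e_2 = (0.3437, -0.7733, -0.3151, 0.4296).
e_1·c_3 = (-0.6255)·(-2) + 0.2085·1 + (-0.6255)·2 + 0.4170·4 = 1.8766; e_2·c_3 = 0.3437·(-2) + (-0.7733)·1 + (-0.3151)·2 + 0.4296·4 = -0.3723.
u_3 = c_3 − 1.8766·e_1 + 0.3723·e_2 = (-0.6981, 0.3208, 3.0566, 3.3774).
‖u_3‖ = 4.6195, so e_3 = (-0.1511, 0.0694, 0.6617, 0.7311).

Q = [[-0.6255, 0.3437, -0.1511], [0.2085, -0.7733, 0.0694], [-0.6255, -0.3151, 0.6617], [0.4170, 0.4296, 0.7311]], R = [[4.7958, 1.6681, 1.8766], [0.0000, 3.0360, -0.3723], [0.0000, 0.0000, 4.6195]]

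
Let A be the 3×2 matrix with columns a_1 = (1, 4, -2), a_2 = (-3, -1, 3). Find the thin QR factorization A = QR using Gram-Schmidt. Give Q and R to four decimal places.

Q = [[0.2182, -0.7194], [0.8729, 0.4461], [-0.4364, 0.5324]], R = [[4.5826, -2.8368], [0.0000, 3.3094]]

a_1 = (1, 4, -2); ‖a_1‖ = 4.5826, so e_1 = (0.2182, 0.8729, -0.4364).
e_1·a_2 = 0.2182·(-3) + 0.8729·(-1) + (-0.4364)·3 = -2.8368.
u_2 = a_2 + 2.8368·e_1 = (-2.3810, 1.4762, 1.7619).
‖u_2‖ = 3.3094, so e_2 = (-0.7194, 0.4461, 0.5324).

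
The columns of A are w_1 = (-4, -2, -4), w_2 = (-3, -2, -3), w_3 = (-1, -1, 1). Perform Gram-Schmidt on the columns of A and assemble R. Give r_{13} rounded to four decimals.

r_{13} = 0.3333

q_1 = w_1/‖w_1‖ = (-4, -2, -4)/6.0000 = (-0.6667, -0.3333, -0.6667).
r_{13} = q_1·w_3 = 0.3333.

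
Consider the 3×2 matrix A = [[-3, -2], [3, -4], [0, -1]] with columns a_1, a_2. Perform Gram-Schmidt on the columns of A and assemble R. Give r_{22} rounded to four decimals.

q_1 = a_1/‖a_1‖ = (-3, 3, 0)/4.2426 = (-0.7071, 0.7071, 0.0000).
r_{12} = q_1·a_2 = -1.4142.
u_2 = a_2 + 1.4142·q_1 = (-3.0000, -3.0000, -1.0000).
r_{22} = ‖u_2‖ = 4.3589.

r_{22} = 4.3589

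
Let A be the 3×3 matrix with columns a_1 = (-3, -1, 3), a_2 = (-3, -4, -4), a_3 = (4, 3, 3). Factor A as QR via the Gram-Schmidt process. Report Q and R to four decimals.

Q = [[-0.6882, -0.4441, 0.5736], [-0.2294, -0.6169, -0.7529], [0.6882, -0.6498, 0.3227]], R = [[4.3589, 0.2294, -1.3765], [0.0000, 6.3990, -5.5765], [0.0000, 0.0000, 1.0038]]

a_1 = (-3, -1, 3); ‖a_1‖ = 4.3589, so e_1 = (-0.6882, -0.2294, 0.6882).
e_1·a_2 = (-0.6882)·(-3) + (-0.2294)·(-4) + 0.6882·(-4) = 0.2294.
u_2 = a_2 − 0.2294·e_1 = (-2.8421, -3.9474, -4.1579).
‖u_2‖ = 6.3990, so e_2 = (-0.4441, -0.6169, -0.6498).
e_1·a_3 = (-0.6882)·4 + (-0.2294)·3 + 0.6882·3 = -1.3765; e_2·a_3 = (-0.4441)·4 + (-0.6169)·3 + (-0.6498)·3 = -5.5765.
u_3 = a_3 + 1.3765·e_1 + 5.5765·e_2 = (0.5758, -0.7558, 0.3239).
‖u_3‖ = 1.0038, so e_3 = (0.5736, -0.7529, 0.3227).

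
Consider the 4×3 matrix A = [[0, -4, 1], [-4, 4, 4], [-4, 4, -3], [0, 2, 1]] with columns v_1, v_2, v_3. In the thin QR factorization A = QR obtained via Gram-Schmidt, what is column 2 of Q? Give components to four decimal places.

v_1 = (0, -4, -4, 0); ‖v_1‖ = 5.6569, so q_1 = (0.0000, -0.7071, -0.7071, 0.0000).
q_1·v_2 = 0.0000·(-4) + (-0.7071)·4 + (-0.7071)·4 + 0.0000·2 = -5.6569.
u_2 = v_2 + 5.6569·q_1 = (-4.0000, 0.0000, 0.0000, 2.0000).
‖u_2‖ = 4.4721, so q_2 = (-0.8944, 0.0000, 0.0000, 0.4472).

q_2 = (-0.8944, 0.0000, 0.0000, 0.4472)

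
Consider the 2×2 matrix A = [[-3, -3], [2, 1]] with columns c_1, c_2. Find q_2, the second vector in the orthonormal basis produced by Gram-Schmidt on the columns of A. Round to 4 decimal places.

c_1 = (-3, 2); ‖c_1‖ = 3.6056, so q_1 = (-0.8321, 0.5547).
q_1·c_2 = (-0.8321)·(-3) + 0.5547·1 = 3.0509.
u_2 = c_2 − 3.0509·q_1 = (-0.4615, -0.6923).
‖u_2‖ = 0.8321, so q_2 = (-0.5547, -0.8321).

q_2 = (-0.5547, -0.8321)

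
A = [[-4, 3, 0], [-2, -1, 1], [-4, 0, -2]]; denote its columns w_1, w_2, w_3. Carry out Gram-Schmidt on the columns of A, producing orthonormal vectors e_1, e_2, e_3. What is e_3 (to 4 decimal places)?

e_3 = (0.2481, 0.7442, -0.6202)

w_1 = (-4, -2, -4); ‖w_1‖ = 6.0000, so e_1 = (-0.6667, -0.3333, -0.6667).
e_1·w_2 = (-0.6667)·3 + (-0.3333)·(-1) + (-0.6667)·0 = -1.6667.
u_2 = w_2 + 1.6667·e_1 = (1.8889, -1.5556, -1.1111).
‖u_2‖ = 2.6874, so e_2 = (0.7029, -0.5788, -0.4134).
e_1·w_3 = (-0.6667)·0 + (-0.3333)·1 + (-0.6667)·(-2) = 1.0000; e_2·w_3 = 0.7029·0 + (-0.5788)·1 + (-0.4134)·(-2) = 0.2481.
u_3 = w_3 − 1.0000·e_1 − 0.2481·e_2 = (0.4923, 1.4769, -1.2308).
‖u_3‖ = 1.9846, so e_3 = (0.2481, 0.7442, -0.6202).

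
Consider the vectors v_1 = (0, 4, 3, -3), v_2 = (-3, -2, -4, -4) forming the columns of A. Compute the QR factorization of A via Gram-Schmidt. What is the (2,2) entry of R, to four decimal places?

r_{22} = 6.5664

v_1 = (0, 4, 3, -3); ‖v_1‖ = 5.8310, so e_1 = (0.0000, 0.6860, 0.5145, -0.5145).
e_1·v_2 = 0.0000·(-3) + 0.6860·(-2) + 0.5145·(-4) + (-0.5145)·(-4) = -1.3720.
u_2 = v_2 + 1.3720·e_1 = (-3.0000, -1.0588, -3.2941, -4.7059).
r_{22} = ‖u_2‖ = 6.5664.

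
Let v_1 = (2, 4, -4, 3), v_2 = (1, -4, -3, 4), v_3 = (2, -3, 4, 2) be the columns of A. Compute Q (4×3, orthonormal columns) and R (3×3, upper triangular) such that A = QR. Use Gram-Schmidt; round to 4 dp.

Q = [[0.2981, 0.0881, 0.5701], [0.5963, -0.7752, 0.0702], [-0.5963, -0.3347, 0.6880], [0.4472, 0.5285, 0.4436]], R = [[6.7082, 1.4907, -2.6833], [0.0000, 6.3070, 2.2198], [0.0000, 0.0000, 4.5687]]

v_1 = (2, 4, -4, 3); ‖v_1‖ = 6.7082, so e_1 = (0.2981, 0.5963, -0.5963, 0.4472).
e_1·v_2 = 0.2981·1 + 0.5963·(-4) + (-0.5963)·(-3) + 0.4472·4 = 1.4907.
u_2 = v_2 − 1.4907·e_1 = (0.5556, -4.8889, -2.1111, 3.3333).
‖u_2‖ = 6.3070, so e_2 = (0.0881, -0.7752, -0.3347, 0.5285).
e_1·v_3 = 0.2981·2 + 0.5963·(-3) + (-0.5963)·4 + 0.4472·2 = -2.6833; e_2·v_3 = 0.0881·2 + (-0.7752)·(-3) + (-0.3347)·4 + 0.5285·2 = 2.2198.
u_3 = v_3 + 2.6833·e_1 − 2.2198·e_2 = (2.6045, 0.3207, 3.1430, 2.0268).
‖u_3‖ = 4.5687, so e_3 = (0.5701, 0.0702, 0.6880, 0.4436).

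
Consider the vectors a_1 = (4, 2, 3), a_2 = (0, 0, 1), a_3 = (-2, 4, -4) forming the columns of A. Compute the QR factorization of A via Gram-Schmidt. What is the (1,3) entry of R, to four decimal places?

r_{13} = -2.2283

e_1 = a_1/‖a_1‖ = (4, 2, 3)/5.3852 = (0.7428, 0.3714, 0.5571).
r_{13} = e_1·a_3 = -2.2283.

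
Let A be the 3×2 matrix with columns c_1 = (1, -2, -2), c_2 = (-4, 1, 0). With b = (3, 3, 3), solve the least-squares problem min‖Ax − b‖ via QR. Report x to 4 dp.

q_1 = c_1/‖c_1‖ = (1, -2, -2)/3.0000 = (0.3333, -0.6667, -0.6667).
r_{12} = q_1·c_2 = -2.0000.
u_2 = c_2 + 2.0000·q_1 = (-3.3333, -0.3333, -1.3333).
‖u_2‖ = 3.6056, so q_2 = (-0.9245, -0.0925, -0.3698).
Qᵀb = (-3.0000, -4.1603).
Back-substitute: x_2 = -4.1603/3.6056 = -1.1538.
x_1 = (-3.0000 + 2.0000·(-1.1538))/3.0000 = -1.7692.

x = (-1.7692, -1.1538)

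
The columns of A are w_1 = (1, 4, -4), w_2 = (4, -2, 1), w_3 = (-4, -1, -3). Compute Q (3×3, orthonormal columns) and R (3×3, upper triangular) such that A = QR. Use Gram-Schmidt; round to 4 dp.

Q = [[0.1741, 0.9717, -0.1595], [0.6963, -0.2360, -0.6778], [-0.6963, 0.0069, -0.7177]], R = [[5.7446, -1.3926, 0.6963], [0.0000, 4.3658, -3.6718], [0.0000, 0.0000, 3.4689]]

w_1 = (1, 4, -4); ‖w_1‖ = 5.7446, so q_1 = (0.1741, 0.6963, -0.6963).
q_1·w_2 = 0.1741·4 + 0.6963·(-2) + (-0.6963)·1 = -1.3926.
u_2 = w_2 + 1.3926·q_1 = (4.2424, -1.0303, 0.0303).
‖u_2‖ = 4.3658, so q_2 = (0.9717, -0.2360, 0.0069).
q_1·w_3 = 0.1741·(-4) + 0.6963·(-1) + (-0.6963)·(-3) = 0.6963; q_2·w_3 = 0.9717·(-4) + (-0.2360)·(-1) + 0.0069·(-3) = -3.6718.
u_3 = w_3 − 0.6963·q_1 + 3.6718·q_2 = (-0.5533, -2.3514, -2.4897).
‖u_3‖ = 3.4689, so q_3 = (-0.1595, -0.6778, -0.7177).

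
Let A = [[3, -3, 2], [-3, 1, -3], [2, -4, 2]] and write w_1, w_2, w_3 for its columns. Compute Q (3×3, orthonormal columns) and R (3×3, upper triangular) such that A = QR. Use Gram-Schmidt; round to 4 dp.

w_1 = (3, -3, 2); ‖w_1‖ = 4.6904, so q_1 = (0.6396, -0.6396, 0.4264).
q_1·w_2 = 0.6396·(-3) + (-0.6396)·1 + 0.4264·(-4) = -4.2640.
u_2 = w_2 + 4.2640·q_1 = (-0.2727, -1.7273, -2.1818).
‖u_2‖ = 2.7961, so q_2 = (-0.0975, -0.6177, -0.7803).
q_1·w_3 = 0.6396·2 + (-0.6396)·(-3) + 0.4264·2 = 4.0508; q_2·w_3 = (-0.0975)·2 + (-0.6177)·(-3) + (-0.7803)·2 = 0.0975.
u_3 = w_3 − 4.0508·q_1 − 0.0975·q_2 = (-0.5814, -0.3488, 0.3488).
‖u_3‖ = 0.7625, so q_3 = (-0.7625, -0.4575, 0.4575).

Q = [[0.6396, -0.0975, -0.7625], [-0.6396, -0.6177, -0.4575], [0.4264, -0.7803, 0.4575]], R = [[4.6904, -4.2640, 4.0508], [0.0000, 2.7961, 0.0975], [0.0000, 0.0000, 0.7625]]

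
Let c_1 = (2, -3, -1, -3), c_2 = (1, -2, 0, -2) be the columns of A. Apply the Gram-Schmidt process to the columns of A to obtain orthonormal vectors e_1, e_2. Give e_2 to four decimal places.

e_1 = c_1/‖c_1‖ = (2, -3, -1, -3)/4.7958 = (0.4170, -0.6255, -0.2085, -0.6255).
r_{12} = e_1·c_2 = 2.9192.
u_2 = c_2 − 2.9192·e_1 = (-0.2174, -0.1739, 0.6087, -0.1739).
‖u_2‖ = 0.6916, so e_2 = (-0.3143, -0.2515, 0.8802, -0.2515).

e_2 = (-0.3143, -0.2515, 0.8802, -0.2515)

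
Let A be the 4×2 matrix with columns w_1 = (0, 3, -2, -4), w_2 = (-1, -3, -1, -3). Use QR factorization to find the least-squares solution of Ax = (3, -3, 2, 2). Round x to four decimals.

w_1 = (0, 3, -2, -4); ‖w_1‖ = 5.3852, so q_1 = (0.0000, 0.5571, -0.3714, -0.7428).
q_1·w_2 = 0.0000·(-1) + 0.5571·(-3) + (-0.3714)·(-1) + (-0.7428)·(-3) = 0.9285.
u_2 = w_2 − 0.9285·q_1 = (-1.0000, -3.5172, -0.6552, -2.3103).
‖u_2‖ = 4.3747, so q_2 = (-0.2286, -0.8040, -0.1498, -0.5281).
Qᵀb = (-3.8996, 0.3705).
Back-substitute: x_2 = 0.3705/4.3747 = 0.0847.
x_1 = (-3.8996 − 0.9285·0.0847)/5.3852 = -0.7387.

x = (-0.7387, 0.0847)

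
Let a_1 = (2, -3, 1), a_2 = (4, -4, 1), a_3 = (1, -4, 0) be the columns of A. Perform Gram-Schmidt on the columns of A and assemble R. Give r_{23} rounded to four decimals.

r_{23} = -0.8165

a_1 = (2, -3, 1); ‖a_1‖ = 3.7417, so e_1 = (0.5345, -0.8018, 0.2673).
e_1·a_2 = 0.5345·4 + (-0.8018)·(-4) + 0.2673·1 = 5.6125.
u_2 = a_2 − 5.6125·e_1 = (1.0000, 0.5000, -0.5000).
‖u_2‖ = 1.2247, so e_2 = (0.8165, 0.4082, -0.4082).
r_{23} = e_2·a_3 = -0.8165.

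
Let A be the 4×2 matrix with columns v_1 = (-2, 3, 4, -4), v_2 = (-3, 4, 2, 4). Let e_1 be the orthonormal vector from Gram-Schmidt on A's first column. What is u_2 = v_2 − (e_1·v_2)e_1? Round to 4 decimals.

u_2 = (-2.5556, 3.3333, 1.1111, 4.8889)

e_1 = v_1/‖v_1‖ = (-2, 3, 4, -4)/6.7082 = (-0.2981, 0.4472, 0.5963, -0.5963).
r_{12} = e_1·v_2 = 1.4907.
u_2 = v_2 − 1.4907·e_1 = (-2.5556, 3.3333, 1.1111, 4.8889).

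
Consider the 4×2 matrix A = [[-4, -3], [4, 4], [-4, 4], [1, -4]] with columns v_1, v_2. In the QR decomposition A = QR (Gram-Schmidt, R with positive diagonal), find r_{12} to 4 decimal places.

q_1 = v_1/‖v_1‖ = (-4, 4, -4, 1)/7.0000 = (-0.5714, 0.5714, -0.5714, 0.1429).
r_{12} = q_1·v_2 = 1.1429.

r_{12} = 1.1429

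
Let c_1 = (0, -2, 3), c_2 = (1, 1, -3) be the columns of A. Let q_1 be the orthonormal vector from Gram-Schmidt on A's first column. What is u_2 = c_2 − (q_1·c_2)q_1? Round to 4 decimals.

q_1 = c_1/‖c_1‖ = (0, -2, 3)/3.6056 = (0.0000, -0.5547, 0.8321).
r_{12} = q_1·c_2 = -3.0509.
u_2 = c_2 + 3.0509·q_1 = (1.0000, -0.6923, -0.4615).

u_2 = (1.0000, -0.6923, -0.4615)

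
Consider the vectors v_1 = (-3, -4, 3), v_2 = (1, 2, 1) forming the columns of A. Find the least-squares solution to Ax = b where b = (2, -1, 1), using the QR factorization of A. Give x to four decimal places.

x = (0.1000, 0.3000)

e_1 = v_1/‖v_1‖ = (-3, -4, 3)/5.8310 = (-0.5145, -0.6860, 0.5145).
r_{12} = e_1·v_2 = -1.3720.
u_2 = v_2 + 1.3720·e_1 = (0.2941, 1.0588, 1.7059).
‖u_2‖ = 2.0292, so e_2 = (0.1449, 0.5218, 0.8407).
Qᵀb = (0.1715, 0.6088).
Back-substitute: x_2 = 0.6088/2.0292 = 0.3000.
x_1 = (0.1715 + 1.3720·0.3000)/5.8310 = 0.1000.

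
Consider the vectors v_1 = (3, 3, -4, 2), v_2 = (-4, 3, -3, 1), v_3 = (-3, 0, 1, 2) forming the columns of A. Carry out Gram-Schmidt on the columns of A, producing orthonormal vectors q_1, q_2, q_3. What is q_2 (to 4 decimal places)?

v_1 = (3, 3, -4, 2); ‖v_1‖ = 6.1644, so q_1 = (0.4867, 0.4867, -0.6489, 0.3244).
q_1·v_2 = 0.4867·(-4) + 0.4867·3 + (-0.6489)·(-3) + 0.3244·1 = 1.7844.
u_2 = v_2 − 1.7844·q_1 = (-4.8684, 2.1316, -1.8421, 0.4211).
‖u_2‖ = 5.6405, so q_2 = (-0.8631, 0.3779, -0.3266, 0.0746).

q_2 = (-0.8631, 0.3779, -0.3266, 0.0746)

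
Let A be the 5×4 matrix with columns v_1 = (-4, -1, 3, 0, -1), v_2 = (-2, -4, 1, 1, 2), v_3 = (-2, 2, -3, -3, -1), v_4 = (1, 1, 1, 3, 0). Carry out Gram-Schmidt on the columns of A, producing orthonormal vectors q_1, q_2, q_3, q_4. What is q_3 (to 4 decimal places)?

q_1 = v_1/‖v_1‖ = (-4, -1, 3, 0, -1)/5.1962 = (-0.7698, -0.1925, 0.5774, 0.0000, -0.1925).
r_{12} = q_1·v_2 = 2.5019.
u_2 = v_2 − 2.5019·q_1 = (-0.0741, -3.5185, -0.4444, 1.0000, 2.4815).
‖u_2‖ = 4.4431, so q_2 = (-0.0167, -0.7919, -0.1000, 0.2251, 0.5585).
r_{13} = q_1·v_3 = -0.3849; r_{23} = q_2·v_3 = -2.4841.
u_3 = v_3 + 0.3849·q_1 + 2.4841·q_2 = (-2.3377, -0.0413, -3.0263, -2.4409, 0.3133).
‖u_3‖ = 4.5476, so q_3 = (-0.5140, -0.0091, -0.6655, -0.5367, 0.0689).

q_3 = (-0.5140, -0.0091, -0.6655, -0.5367, 0.0689)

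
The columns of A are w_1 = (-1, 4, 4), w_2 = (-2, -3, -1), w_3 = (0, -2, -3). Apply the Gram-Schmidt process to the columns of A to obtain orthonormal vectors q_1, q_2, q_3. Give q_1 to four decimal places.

w_1 = (-1, 4, 4); ‖w_1‖ = 5.7446, so q_1 = (-0.1741, 0.6963, 0.6963).

q_1 = (-0.1741, 0.6963, 0.6963)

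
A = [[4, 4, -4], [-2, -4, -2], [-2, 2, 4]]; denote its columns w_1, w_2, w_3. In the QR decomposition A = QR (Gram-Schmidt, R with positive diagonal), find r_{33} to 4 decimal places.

r_{33} = 2.2283

w_1 = (4, -2, -2); ‖w_1‖ = 4.8990, so e_1 = (0.8165, -0.4082, -0.4082).
e_1·w_2 = 0.8165·4 + (-0.4082)·(-4) + (-0.4082)·2 = 4.0825.
u_2 = w_2 − 4.0825·e_1 = (0.6667, -2.3333, 3.6667).
‖u_2‖ = 4.3970, so e_2 = (0.1516, -0.5307, 0.8339).
e_1·w_3 = 0.8165·(-4) + (-0.4082)·(-2) + (-0.4082)·4 = -4.0825; e_2·w_3 = 0.1516·(-4) + (-0.5307)·(-2) + 0.8339·4 = 3.7905.
u_3 = w_3 + 4.0825·e_1 − 3.7905·e_2 = (-1.2414, -1.6552, -0.8276).
r_{33} = ‖u_3‖ = 2.2283.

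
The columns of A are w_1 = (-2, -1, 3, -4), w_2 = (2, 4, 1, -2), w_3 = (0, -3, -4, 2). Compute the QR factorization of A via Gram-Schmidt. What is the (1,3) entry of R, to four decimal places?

r_{13} = -3.1038

w_1 = (-2, -1, 3, -4); ‖w_1‖ = 5.4772, so e_1 = (-0.3651, -0.1826, 0.5477, -0.7303).
r_{13} = e_1·w_3 = -3.1038.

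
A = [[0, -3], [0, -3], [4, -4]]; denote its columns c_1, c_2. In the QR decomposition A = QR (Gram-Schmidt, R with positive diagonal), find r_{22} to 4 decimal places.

q_1 = c_1/‖c_1‖ = (0, 0, 4)/4.0000 = (0.0000, 0.0000, 1.0000).
r_{12} = q_1·c_2 = -4.0000.
u_2 = c_2 + 4.0000·q_1 = (-3.0000, -3.0000, 0.0000).
r_{22} = ‖u_2‖ = 4.2426.

r_{22} = 4.2426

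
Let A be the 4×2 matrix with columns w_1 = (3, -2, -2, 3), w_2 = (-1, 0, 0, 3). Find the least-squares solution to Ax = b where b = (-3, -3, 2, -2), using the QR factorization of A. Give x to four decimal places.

x = (-0.5000, 0.0000)

w_1 = (3, -2, -2, 3); ‖w_1‖ = 5.0990, so e_1 = (0.5883, -0.3922, -0.3922, 0.5883).
e_1·w_2 = 0.5883·(-1) + (-0.3922)·0 + (-0.3922)·0 + 0.5883·3 = 1.1767.
u_2 = w_2 − 1.1767·e_1 = (-1.6923, 0.4615, 0.4615, 2.3077).
‖u_2‖ = 2.9352, so e_2 = (-0.5766, 0.1572, 0.1572, 0.7862).
Qᵀb = (-2.5495, 0.0000).
Back-substitute: x_2 = 0.0000/2.9352 = 0.0000.
x_1 = (-2.5495 − 1.1767·0.0000)/5.0990 = -0.5000.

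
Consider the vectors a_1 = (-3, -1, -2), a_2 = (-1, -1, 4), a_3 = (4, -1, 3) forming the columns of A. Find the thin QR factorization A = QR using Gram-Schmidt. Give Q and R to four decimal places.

a_1 = (-3, -1, -2); ‖a_1‖ = 3.7417, so e_1 = (-0.8018, -0.2673, -0.5345).
e_1·a_2 = (-0.8018)·(-1) + (-0.2673)·(-1) + (-0.5345)·4 = -1.0690.
u_2 = a_2 + 1.0690·e_1 = (-1.8571, -1.2857, 3.4286).
‖u_2‖ = 4.1057, so e_2 = (-0.4523, -0.3132, 0.8351).
e_1·a_3 = (-0.8018)·4 + (-0.2673)·(-1) + (-0.5345)·3 = -4.5434; e_2·a_3 = (-0.4523)·4 + (-0.3132)·(-1) + 0.8351·3 = 1.0090.
u_3 = a_3 + 4.5434·e_1 − 1.0090·e_2 = (0.8136, -1.8983, -0.2712).
‖u_3‖ = 2.0830, so e_3 = (0.3906, -0.9113, -0.1302).

Q = [[-0.8018, -0.4523, 0.3906], [-0.2673, -0.3132, -0.9113], [-0.5345, 0.8351, -0.1302]], R = [[3.7417, -1.0690, -4.5434], [0.0000, 4.1057, 1.0090], [0.0000, 0.0000, 2.0830]]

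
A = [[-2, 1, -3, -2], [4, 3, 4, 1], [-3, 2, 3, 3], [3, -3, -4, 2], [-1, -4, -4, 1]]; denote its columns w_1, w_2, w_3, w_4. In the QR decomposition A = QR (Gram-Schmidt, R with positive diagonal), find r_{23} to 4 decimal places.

e_1 = w_1/‖w_1‖ = (-2, 4, -3, 3, -1)/6.2450 = (-0.3203, 0.6405, -0.4804, 0.4804, -0.1601).
r_{12} = e_1·w_2 = -0.1601.
u_2 = w_2 + 0.1601·e_1 = (0.9487, 3.1026, 1.9231, -2.9231, -4.0256).
‖u_2‖ = 6.2429, so e_2 = (0.1520, 0.4970, 0.3080, -0.4682, -0.6448).
r_{23} = e_2·w_3 = 6.9083.

r_{23} = 6.9083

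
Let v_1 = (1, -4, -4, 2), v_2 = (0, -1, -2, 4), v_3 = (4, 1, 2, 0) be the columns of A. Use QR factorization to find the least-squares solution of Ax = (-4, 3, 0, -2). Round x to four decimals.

v_1 = (1, -4, -4, 2); ‖v_1‖ = 6.0828, so e_1 = (0.1644, -0.6576, -0.6576, 0.3288).
e_1·v_2 = 0.1644·0 + (-0.6576)·(-1) + (-0.6576)·(-2) + 0.3288·4 = 3.2880.
u_2 = v_2 − 3.2880·e_1 = (-0.5405, 1.1622, 0.1622, 2.9189).
‖u_2‖ = 3.1921, so e_2 = (-0.1693, 0.3641, 0.0508, 0.9144).
e_1·v_3 = 0.1644·4 + (-0.6576)·1 + (-0.6576)·2 + 0.3288·0 = -1.3152; e_2·v_3 = (-0.1693)·4 + 0.3641·1 + 0.0508·2 + 0.9144·0 = -0.2117.
u_3 = v_3 + 1.3152·e_1 + 0.2117·e_2 = (4.1804, 0.2122, 1.1459, 0.6260).
‖u_3‖ = 4.3847, so e_3 = (0.9534, 0.0484, 0.2613, 0.1428).
Qᵀb = (-3.2880, -0.0593, -3.9540).
Back-substitute: x_3 = -3.9540/4.3847 = -0.9018.
x_2 = (-0.0593 + 0.2117·(-0.9018))/3.1921 = -0.0784.
x_1 = (-3.2880 − 3.2880·(-0.0784) + 1.3152·(-0.9018))/6.0828 = -0.6932.

x = (-0.6932, -0.0784, -0.9018)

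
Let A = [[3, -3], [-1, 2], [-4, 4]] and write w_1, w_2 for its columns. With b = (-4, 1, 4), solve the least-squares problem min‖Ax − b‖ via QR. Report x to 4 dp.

w_1 = (3, -1, -4); ‖w_1‖ = 5.0990, so q_1 = (0.5883, -0.1961, -0.7845).
q_1·w_2 = 0.5883·(-3) + (-0.1961)·2 + (-0.7845)·4 = -5.2951.
u_2 = w_2 + 5.2951·q_1 = (0.1154, 0.9615, -0.1538).
‖u_2‖ = 0.9806, so q_2 = (0.1177, 0.9806, -0.1569).
Qᵀb = (-5.6874, -0.1177).
Back-substitute: x_2 = -0.1177/0.9806 = -0.1200.
x_1 = (-5.6874 + 5.2951·(-0.1200))/5.0990 = -1.2400.

x = (-1.2400, -0.1200)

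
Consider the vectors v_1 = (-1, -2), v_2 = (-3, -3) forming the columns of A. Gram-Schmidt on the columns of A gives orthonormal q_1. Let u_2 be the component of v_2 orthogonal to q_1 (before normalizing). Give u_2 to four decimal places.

u_2 = (-1.2000, 0.6000)

v_1 = (-1, -2); ‖v_1‖ = 2.2361, so q_1 = (-0.4472, -0.8944).
q_1·v_2 = (-0.4472)·(-3) + (-0.8944)·(-3) = 4.0249.
u_2 = v_2 − 4.0249·q_1 = (-1.2000, 0.6000).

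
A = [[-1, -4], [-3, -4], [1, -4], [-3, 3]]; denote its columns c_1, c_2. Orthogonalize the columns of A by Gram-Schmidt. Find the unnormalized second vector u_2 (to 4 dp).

u_2 = (-3.8500, -3.5500, -4.1500, 3.4500)

c_1 = (-1, -3, 1, -3); ‖c_1‖ = 4.4721, so q_1 = (-0.2236, -0.6708, 0.2236, -0.6708).
q_1·c_2 = (-0.2236)·(-4) + (-0.6708)·(-4) + 0.2236·(-4) + (-0.6708)·3 = 0.6708.
u_2 = c_2 − 0.6708·q_1 = (-3.8500, -3.5500, -4.1500, 3.4500).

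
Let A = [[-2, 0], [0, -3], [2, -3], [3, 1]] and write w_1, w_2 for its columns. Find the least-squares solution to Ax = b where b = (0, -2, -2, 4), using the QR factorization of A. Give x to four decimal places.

x = (0.6369, 0.9427)

w_1 = (-2, 0, 2, 3); ‖w_1‖ = 4.1231, so e_1 = (-0.4851, 0.0000, 0.4851, 0.7276).
e_1·w_2 = (-0.4851)·0 + 0.0000·(-3) + 0.4851·(-3) + 0.7276·1 = -0.7276.
u_2 = w_2 + 0.7276·e_1 = (-0.3529, -3.0000, -2.6471, 1.5294).
‖u_2‖ = 4.2977, so e_2 = (-0.0821, -0.6980, -0.6159, 0.3559).
Qᵀb = (1.9403, 4.0514).
Back-substitute: x_2 = 4.0514/4.2977 = 0.9427.
x_1 = (1.9403 + 0.7276·0.9427)/4.1231 = 0.6369.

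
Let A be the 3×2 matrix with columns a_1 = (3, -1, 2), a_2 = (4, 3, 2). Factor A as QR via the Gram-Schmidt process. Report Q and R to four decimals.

Q = [[0.8018, 0.2951], [-0.2673, 0.9548], [0.5345, 0.0347]], R = [[3.7417, 3.4744], [0.0000, 4.1144]]

a_1 = (3, -1, 2); ‖a_1‖ = 3.7417, so e_1 = (0.8018, -0.2673, 0.5345).
e_1·a_2 = 0.8018·4 + (-0.2673)·3 + 0.5345·2 = 3.4744.
u_2 = a_2 − 3.4744·e_1 = (1.2143, 3.9286, 0.1429).
‖u_2‖ = 4.1144, so e_2 = (0.2951, 0.9548, 0.0347).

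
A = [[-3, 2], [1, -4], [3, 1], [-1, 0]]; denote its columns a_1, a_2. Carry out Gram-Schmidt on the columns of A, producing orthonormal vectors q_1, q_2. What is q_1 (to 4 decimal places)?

a_1 = (-3, 1, 3, -1); ‖a_1‖ = 4.4721, so q_1 = (-0.6708, 0.2236, 0.6708, -0.2236).

q_1 = (-0.6708, 0.2236, 0.6708, -0.2236)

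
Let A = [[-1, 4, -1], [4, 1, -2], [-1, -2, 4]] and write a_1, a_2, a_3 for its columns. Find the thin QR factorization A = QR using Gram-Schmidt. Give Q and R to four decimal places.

Q = [[-0.2357, 0.9019, 0.3620], [0.9428, 0.1219, 0.3103], [-0.2357, -0.4144, 0.8790]], R = [[4.2426, 0.4714, -2.5927], [0.0000, 4.5583, -2.8032], [0.0000, 0.0000, 2.5337]]

a_1 = (-1, 4, -1); ‖a_1‖ = 4.2426, so e_1 = (-0.2357, 0.9428, -0.2357).
e_1·a_2 = (-0.2357)·4 + 0.9428·1 + (-0.2357)·(-2) = 0.4714.
u_2 = a_2 − 0.4714·e_1 = (4.1111, 0.5556, -1.8889).
‖u_2‖ = 4.5583, so e_2 = (0.9019, 0.1219, -0.4144).
e_1·a_3 = (-0.2357)·(-1) + 0.9428·(-2) + (-0.2357)·4 = -2.5927; e_2·a_3 = 0.9019·(-1) + 0.1219·(-2) + (-0.4144)·4 = -2.8032.
u_3 = a_3 + 2.5927·e_1 + 2.8032·e_2 = (0.9171, 0.7861, 2.2273).
‖u_3‖ = 2.5337, so e_3 = (0.3620, 0.3103, 0.8790).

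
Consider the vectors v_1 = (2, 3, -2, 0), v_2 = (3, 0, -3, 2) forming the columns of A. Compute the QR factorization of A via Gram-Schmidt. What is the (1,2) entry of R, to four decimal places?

r_{12} = 2.9104

v_1 = (2, 3, -2, 0); ‖v_1‖ = 4.1231, so e_1 = (0.4851, 0.7276, -0.4851, 0.0000).
r_{12} = e_1·v_2 = 2.9104.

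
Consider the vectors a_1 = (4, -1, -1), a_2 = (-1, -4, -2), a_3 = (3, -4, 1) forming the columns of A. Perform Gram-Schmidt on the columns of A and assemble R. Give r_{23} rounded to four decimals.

r_{23} = 2.0476

a_1 = (4, -1, -1); ‖a_1‖ = 4.2426, so q_1 = (0.9428, -0.2357, -0.2357).
q_1·a_2 = 0.9428·(-1) + (-0.2357)·(-4) + (-0.2357)·(-2) = 0.4714.
u_2 = a_2 − 0.4714·q_1 = (-1.4444, -3.8889, -1.8889).
‖u_2‖ = 4.5583, so q_2 = (-0.3169, -0.8532, -0.4144).
r_{23} = q_2·a_3 = 2.0476.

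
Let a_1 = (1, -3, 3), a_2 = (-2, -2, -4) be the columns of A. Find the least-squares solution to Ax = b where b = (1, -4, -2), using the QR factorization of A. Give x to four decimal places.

x = (0.7143, 0.8214)

a_1 = (1, -3, 3); ‖a_1‖ = 4.3589, so e_1 = (0.2294, -0.6882, 0.6882).
e_1·a_2 = 0.2294·(-2) + (-0.6882)·(-2) + 0.6882·(-4) = -1.8353.
u_2 = a_2 + 1.8353·e_1 = (-1.5789, -3.2632, -2.7368).
‖u_2‖ = 4.5422, so e_2 = (-0.3476, -0.7184, -0.6025).
Qᵀb = (1.6059, 3.7311).
Back-substitute: x_2 = 3.7311/4.5422 = 0.8214.
x_1 = (1.6059 + 1.8353·0.8214)/4.3589 = 0.7143.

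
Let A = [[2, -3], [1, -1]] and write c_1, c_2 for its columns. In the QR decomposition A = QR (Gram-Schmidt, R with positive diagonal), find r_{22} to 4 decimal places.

e_1 = c_1/‖c_1‖ = (2, 1)/2.2361 = (0.8944, 0.4472).
r_{12} = e_1·c_2 = -3.1305.
u_2 = c_2 + 3.1305·e_1 = (-0.2000, 0.4000).
r_{22} = ‖u_2‖ = 0.4472.

r_{22} = 0.4472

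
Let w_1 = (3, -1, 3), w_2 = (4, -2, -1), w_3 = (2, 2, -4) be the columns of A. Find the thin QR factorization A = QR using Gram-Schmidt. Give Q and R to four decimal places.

w_1 = (3, -1, 3); ‖w_1‖ = 4.3589, so q_1 = (0.6882, -0.2294, 0.6882).
q_1·w_2 = 0.6882·4 + (-0.2294)·(-2) + 0.6882·(-1) = 2.5236.
u_2 = w_2 − 2.5236·q_1 = (2.2632, -1.4211, -2.7368).
‖u_2‖ = 3.8251, so q_2 = (0.5917, -0.3715, -0.7155).
q_1·w_3 = 0.6882·2 + (-0.2294)·2 + 0.6882·(-4) = -1.8353; q_2·w_3 = 0.5917·2 + (-0.3715)·2 + (-0.7155)·(-4) = 3.3023.
u_3 = w_3 + 1.8353·q_1 − 3.3023·q_2 = (1.3094, 2.8058, -0.3741).
‖u_3‖ = 3.1188, so q_3 = (0.4198, 0.8996, -0.1200).

Q = [[0.6882, 0.5917, 0.4198], [-0.2294, -0.3715, 0.8996], [0.6882, -0.7155, -0.1200]], R = [[4.3589, 2.5236, -1.8353], [0.0000, 3.8251, 3.3023], [0.0000, 0.0000, 3.1188]]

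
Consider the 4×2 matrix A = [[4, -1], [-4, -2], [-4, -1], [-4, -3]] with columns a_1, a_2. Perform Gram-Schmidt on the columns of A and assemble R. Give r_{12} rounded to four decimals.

a_1 = (4, -4, -4, -4); ‖a_1‖ = 8.0000, so e_1 = (0.5000, -0.5000, -0.5000, -0.5000).
r_{12} = e_1·a_2 = 2.5000.

r_{12} = 2.5000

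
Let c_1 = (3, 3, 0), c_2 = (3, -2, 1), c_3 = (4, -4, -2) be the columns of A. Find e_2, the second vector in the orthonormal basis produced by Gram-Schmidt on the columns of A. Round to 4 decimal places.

e_1 = c_1/‖c_1‖ = (3, 3, 0)/4.2426 = (0.7071, 0.7071, 0.0000).
r_{12} = e_1·c_2 = 0.7071.
u_2 = c_2 − 0.7071·e_1 = (2.5000, -2.5000, 1.0000).
‖u_2‖ = 3.6742, so e_2 = (0.6804, -0.6804, 0.2722).

e_2 = (0.6804, -0.6804, 0.2722)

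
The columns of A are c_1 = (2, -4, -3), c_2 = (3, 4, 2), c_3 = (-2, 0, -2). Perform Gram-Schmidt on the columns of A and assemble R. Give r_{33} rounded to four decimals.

e_1 = c_1/‖c_1‖ = (2, -4, -3)/5.3852 = (0.3714, -0.7428, -0.5571).
r_{12} = e_1·c_2 = -2.9711.
u_2 = c_2 + 2.9711·e_1 = (4.1034, 1.7931, 0.3448).
‖u_2‖ = 4.4914, so e_2 = (0.9136, 0.3992, 0.0768).
r_{13} = e_1·c_3 = 0.3714; r_{23} = e_2·c_3 = -1.9808.
u_3 = c_3 − 0.3714·e_1 + 1.9808·e_2 = (-0.3282, 1.0667, -1.6410).
r_{33} = ‖u_3‖ = 1.9846.

r_{33} = 1.9846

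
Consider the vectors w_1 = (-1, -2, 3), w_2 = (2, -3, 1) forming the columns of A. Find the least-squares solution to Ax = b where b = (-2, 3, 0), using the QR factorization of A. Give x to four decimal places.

w_1 = (-1, -2, 3); ‖w_1‖ = 3.7417, so q_1 = (-0.2673, -0.5345, 0.8018).
q_1·w_2 = (-0.2673)·2 + (-0.5345)·(-3) + 0.8018·1 = 1.8708.
u_2 = w_2 − 1.8708·q_1 = (2.5000, -2.0000, -0.5000).
‖u_2‖ = 3.2404, so q_2 = (0.7715, -0.6172, -0.1543).
Qᵀb = (-1.0690, -3.3947).
Back-substitute: x_2 = -3.3947/3.2404 = -1.0476.
x_1 = (-1.0690 − 1.8708·(-1.0476))/3.7417 = 0.2381.

x = (0.2381, -1.0476)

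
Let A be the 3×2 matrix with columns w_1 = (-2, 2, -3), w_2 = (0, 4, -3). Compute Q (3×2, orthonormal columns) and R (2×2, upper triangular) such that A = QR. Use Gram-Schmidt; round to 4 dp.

e_1 = w_1/‖w_1‖ = (-2, 2, -3)/4.1231 = (-0.4851, 0.4851, -0.7276).
r_{12} = e_1·w_2 = 4.1231.
u_2 = w_2 − 4.1231·e_1 = (2.0000, 2.0000, 0.0000).
‖u_2‖ = 2.8284, so e_2 = (0.7071, 0.7071, 0.0000).

Q = [[-0.4851, 0.7071], [0.4851, 0.7071], [-0.7276, 0.0000]], R = [[4.1231, 4.1231], [0.0000, 2.8284]]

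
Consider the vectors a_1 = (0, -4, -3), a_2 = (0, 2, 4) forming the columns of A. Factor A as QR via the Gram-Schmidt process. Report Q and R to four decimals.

Q = [[0.0000, 0.0000], [-0.8000, -0.6000], [-0.6000, 0.8000]], R = [[5.0000, -4.0000], [0.0000, 2.0000]]

a_1 = (0, -4, -3); ‖a_1‖ = 5.0000, so e_1 = (0.0000, -0.8000, -0.6000).
e_1·a_2 = 0.0000·0 + (-0.8000)·2 + (-0.6000)·4 = -4.0000.
u_2 = a_2 + 4.0000·e_1 = (0.0000, -1.2000, 1.6000).
‖u_2‖ = 2.0000, so e_2 = (0.0000, -0.6000, 0.8000).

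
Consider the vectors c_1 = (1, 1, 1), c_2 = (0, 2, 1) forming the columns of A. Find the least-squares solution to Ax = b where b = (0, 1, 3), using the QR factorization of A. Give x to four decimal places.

x = (0.8333, 0.5000)

q_1 = c_1/‖c_1‖ = (1, 1, 1)/1.7321 = (0.5774, 0.5774, 0.5774).
r_{12} = q_1·c_2 = 1.7321.
u_2 = c_2 − 1.7321·q_1 = (-1.0000, 1.0000, 0.0000).
‖u_2‖ = 1.4142, so q_2 = (-0.7071, 0.7071, 0.0000).
Qᵀb = (2.3094, 0.7071).
Back-substitute: x_2 = 0.7071/1.4142 = 0.5000.
x_1 = (2.3094 − 1.7321·0.5000)/1.7321 = 0.8333.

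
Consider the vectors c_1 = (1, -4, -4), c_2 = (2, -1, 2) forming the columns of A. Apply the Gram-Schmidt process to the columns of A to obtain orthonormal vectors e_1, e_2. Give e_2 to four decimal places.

e_1 = c_1/‖c_1‖ = (1, -4, -4)/5.7446 = (0.1741, -0.6963, -0.6963).
r_{12} = e_1·c_2 = -0.3482.
u_2 = c_2 + 0.3482·e_1 = (2.0606, -1.2424, 1.7576).
‖u_2‖ = 2.9797, so e_2 = (0.6915, -0.4170, 0.5898).

e_2 = (0.6915, -0.4170, 0.5898)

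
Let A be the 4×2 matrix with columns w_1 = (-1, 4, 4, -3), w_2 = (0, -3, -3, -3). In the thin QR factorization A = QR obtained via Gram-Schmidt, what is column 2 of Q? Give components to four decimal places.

w_1 = (-1, 4, 4, -3); ‖w_1‖ = 6.4807, so e_1 = (-0.1543, 0.6172, 0.6172, -0.4629).
e_1·w_2 = (-0.1543)·0 + 0.6172·(-3) + 0.6172·(-3) + (-0.4629)·(-3) = -2.3146.
u_2 = w_2 + 2.3146·e_1 = (-0.3571, -1.5714, -1.5714, -4.0714).
‖u_2‖ = 4.6522, so e_2 = (-0.0768, -0.3378, -0.3378, -0.8752).

e_2 = (-0.0768, -0.3378, -0.3378, -0.8752)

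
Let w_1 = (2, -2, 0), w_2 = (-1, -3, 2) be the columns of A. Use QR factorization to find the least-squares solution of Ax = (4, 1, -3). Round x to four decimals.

x = (1.4167, -1.3333)

w_1 = (2, -2, 0); ‖w_1‖ = 2.8284, so e_1 = (0.7071, -0.7071, 0.0000).
e_1·w_2 = 0.7071·(-1) + (-0.7071)·(-3) + 0.0000·2 = 1.4142.
u_2 = w_2 − 1.4142·e_1 = (-2.0000, -2.0000, 2.0000).
‖u_2‖ = 3.4641, so e_2 = (-0.5774, -0.5774, 0.5774).
Qᵀb = (2.1213, -4.6188).
Back-substitute: x_2 = -4.6188/3.4641 = -1.3333.
x_1 = (2.1213 − 1.4142·(-1.3333))/2.8284 = 1.4167.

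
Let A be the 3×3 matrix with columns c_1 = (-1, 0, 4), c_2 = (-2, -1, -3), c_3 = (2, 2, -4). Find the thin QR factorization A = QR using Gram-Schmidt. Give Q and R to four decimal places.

c_1 = (-1, 0, 4); ‖c_1‖ = 4.1231, so e_1 = (-0.2425, 0.0000, 0.9701).
e_1·c_2 = (-0.2425)·(-2) + 0.0000·(-1) + 0.9701·(-3) = -2.4254.
u_2 = c_2 + 2.4254·e_1 = (-2.5882, -1.0000, -0.6471).
‖u_2‖ = 2.8491, so e_2 = (-0.9084, -0.3510, -0.2271).
e_1·c_3 = (-0.2425)·2 + 0.0000·2 + 0.9701·(-4) = -4.3656; e_2·c_3 = (-0.9084)·2 + (-0.3510)·2 + (-0.2271)·(-4) = -1.6104.
u_3 = c_3 + 4.3656·e_1 + 1.6104·e_2 = (-0.5217, 1.4348, -0.1304).
‖u_3‖ = 1.5323, so e_3 = (-0.3405, 0.9364, -0.0851).

Q = [[-0.2425, -0.9084, -0.3405], [0.0000, -0.3510, 0.9364], [0.9701, -0.2271, -0.0851]], R = [[4.1231, -2.4254, -4.3656], [0.0000, 2.8491, -1.6104], [0.0000, 0.0000, 1.5323]]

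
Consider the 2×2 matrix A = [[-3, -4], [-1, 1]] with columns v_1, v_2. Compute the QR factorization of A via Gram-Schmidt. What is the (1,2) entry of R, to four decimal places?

r_{12} = 3.4785

v_1 = (-3, -1); ‖v_1‖ = 3.1623, so q_1 = (-0.9487, -0.3162).
r_{12} = q_1·v_2 = 3.4785.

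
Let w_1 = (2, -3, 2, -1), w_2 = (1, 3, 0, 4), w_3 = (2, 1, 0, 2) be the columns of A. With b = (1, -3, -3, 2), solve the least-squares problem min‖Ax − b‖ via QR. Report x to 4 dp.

e_1 = w_1/‖w_1‖ = (2, -3, 2, -1)/4.2426 = (0.4714, -0.7071, 0.4714, -0.2357).
r_{12} = e_1·w_2 = -2.5927.
u_2 = w_2 + 2.5927·e_1 = (2.2222, 1.1667, 1.2222, 3.3889).
‖u_2‖ = 4.3906, so e_2 = (0.5061, 0.2657, 0.2784, 0.7718).
r_{13} = e_1·w_3 = -0.2357; r_{23} = e_2·w_3 = 2.8217.
u_3 = w_3 + 0.2357·e_1 − 2.8217·e_2 = (0.6830, 0.0836, -0.6744, -0.2334).
‖u_3‖ = 0.9913, so e_3 = (0.6890, 0.0843, -0.6803, -0.2355).
Qᵀb = (0.7071, 0.4176, 2.0059).
Back-substitute: x_3 = 2.0059/0.9913 = 2.0235.
x_2 = (0.4176 − 2.8217·2.0235)/4.3906 = -1.2053.
x_1 = (0.7071 + 2.5927·(-1.2053) + 0.2357·2.0235)/4.2426 = -0.4575.

x = (-0.4575, -1.2053, 2.0235)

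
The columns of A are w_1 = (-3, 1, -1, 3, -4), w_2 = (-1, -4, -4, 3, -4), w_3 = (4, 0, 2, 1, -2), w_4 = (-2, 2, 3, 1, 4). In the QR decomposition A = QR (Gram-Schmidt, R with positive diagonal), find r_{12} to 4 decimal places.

w_1 = (-3, 1, -1, 3, -4); ‖w_1‖ = 6.0000, so e_1 = (-0.5000, 0.1667, -0.1667, 0.5000, -0.6667).
r_{12} = e_1·w_2 = 4.6667.

r_{12} = 4.6667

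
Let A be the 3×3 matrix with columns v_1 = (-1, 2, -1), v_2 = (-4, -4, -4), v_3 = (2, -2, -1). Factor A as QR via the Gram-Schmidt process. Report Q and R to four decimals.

v_1 = (-1, 2, -1); ‖v_1‖ = 2.4495, so e_1 = (-0.4082, 0.8165, -0.4082).
e_1·v_2 = (-0.4082)·(-4) + 0.8165·(-4) + (-0.4082)·(-4) = 0.0000.
u_2 = v_2 + 0.0000·e_1 = (-4.0000, -4.0000, -4.0000).
‖u_2‖ = 6.9282, so e_2 = (-0.5774, -0.5774, -0.5774).
e_1·v_3 = (-0.4082)·2 + 0.8165·(-2) + (-0.4082)·(-1) = -2.0412; e_2·v_3 = (-0.5774)·2 + (-0.5774)·(-2) + (-0.5774)·(-1) = 0.5774.
u_3 = v_3 + 2.0412·e_1 − 0.5774·e_2 = (1.5000, 0.0000, -1.5000).
‖u_3‖ = 2.1213, so e_3 = (0.7071, 0.0000, -0.7071).

Q = [[-0.4082, -0.5774, 0.7071], [0.8165, -0.5774, 0.0000], [-0.4082, -0.5774, -0.7071]], R = [[2.4495, 0.0000, -2.0412], [0.0000, 6.9282, 0.5774], [0.0000, 0.0000, 2.1213]]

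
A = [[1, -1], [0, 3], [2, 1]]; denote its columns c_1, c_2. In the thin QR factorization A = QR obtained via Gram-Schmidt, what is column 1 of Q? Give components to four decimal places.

q_1 = (0.4472, 0.0000, 0.8944)

q_1 = c_1/‖c_1‖ = (1, 0, 2)/2.2361 = (0.4472, 0.0000, 0.8944).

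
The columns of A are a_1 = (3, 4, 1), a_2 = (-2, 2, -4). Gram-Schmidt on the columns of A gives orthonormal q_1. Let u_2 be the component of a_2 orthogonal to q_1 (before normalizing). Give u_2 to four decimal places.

u_2 = (-1.7692, 2.3077, -3.9231)

q_1 = a_1/‖a_1‖ = (3, 4, 1)/5.0990 = (0.5883, 0.7845, 0.1961).
r_{12} = q_1·a_2 = -0.3922.
u_2 = a_2 + 0.3922·q_1 = (-1.7692, 2.3077, -3.9231).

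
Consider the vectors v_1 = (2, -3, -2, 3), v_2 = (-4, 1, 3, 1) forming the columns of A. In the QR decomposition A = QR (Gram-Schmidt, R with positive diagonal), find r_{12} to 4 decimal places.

r_{12} = -2.7456

v_1 = (2, -3, -2, 3); ‖v_1‖ = 5.0990, so q_1 = (0.3922, -0.5883, -0.3922, 0.5883).
r_{12} = q_1·v_2 = -2.7456.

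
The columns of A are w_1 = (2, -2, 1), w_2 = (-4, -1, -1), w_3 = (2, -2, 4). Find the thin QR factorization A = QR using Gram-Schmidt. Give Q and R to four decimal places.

q_1 = w_1/‖w_1‖ = (2, -2, 1)/3.0000 = (0.6667, -0.6667, 0.3333).
r_{12} = q_1·w_2 = -2.3333.
u_2 = w_2 + 2.3333·q_1 = (-2.4444, -2.5556, -0.2222).
‖u_2‖ = 3.5434, so q_2 = (-0.6899, -0.7212, -0.0627).
r_{13} = q_1·w_3 = 4.0000; r_{23} = q_2·w_3 = -0.1881.
u_3 = w_3 − 4.0000·q_1 + 0.1881·q_2 = (-0.7965, 0.5310, 2.6549).
‖u_3‖ = 2.8222, so q_3 = (-0.2822, 0.1881, 0.9407).

Q = [[0.6667, -0.6899, -0.2822], [-0.6667, -0.7212, 0.1881], [0.3333, -0.0627, 0.9407]], R = [[3.0000, -2.3333, 4.0000], [0.0000, 3.5434, -0.1881], [0.0000, 0.0000, 2.8222]]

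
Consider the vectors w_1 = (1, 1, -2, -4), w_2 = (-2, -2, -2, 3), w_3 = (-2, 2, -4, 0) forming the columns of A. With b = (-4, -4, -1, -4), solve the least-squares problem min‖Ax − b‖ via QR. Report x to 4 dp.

x = (1.6316, 1.5598, -0.8971)

e_1 = w_1/‖w_1‖ = (1, 1, -2, -4)/4.6904 = (0.2132, 0.2132, -0.4264, -0.8528).
r_{12} = e_1·w_2 = -2.5584.
u_2 = w_2 + 2.5584·e_1 = (-1.4545, -1.4545, -3.0909, 0.8182).
‖u_2‖ = 3.8019, so e_2 = (-0.3826, -0.3826, -0.8130, 0.2152).
r_{13} = e_1·w_3 = 1.7056; r_{23} = e_2·w_3 = 3.2520.
u_3 = w_3 − 1.7056·e_1 − 3.2520·e_2 = (-1.1195, 2.8805, -0.6289, 0.7547).
‖u_3‖ = 3.2428, so e_3 = (-0.3452, 0.8883, -0.1939, 0.2327).
Qᵀb = (2.1320, 3.0128, -2.9092).
Back-substitute: x_3 = -2.9092/3.2428 = -0.8971.
x_2 = (3.0128 − 3.2520·(-0.8971))/3.8019 = 1.5598.
x_1 = (2.1320 + 2.5584·1.5598 − 1.7056·(-0.8971))/4.6904 = 1.6316.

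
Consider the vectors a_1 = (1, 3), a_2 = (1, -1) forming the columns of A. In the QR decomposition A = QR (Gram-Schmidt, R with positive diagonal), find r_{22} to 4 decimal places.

r_{22} = 1.2649

a_1 = (1, 3); ‖a_1‖ = 3.1623, so q_1 = (0.3162, 0.9487).
q_1·a_2 = 0.3162·1 + 0.9487·(-1) = -0.6325.
u_2 = a_2 + 0.6325·q_1 = (1.2000, -0.4000).
r_{22} = ‖u_2‖ = 1.2649.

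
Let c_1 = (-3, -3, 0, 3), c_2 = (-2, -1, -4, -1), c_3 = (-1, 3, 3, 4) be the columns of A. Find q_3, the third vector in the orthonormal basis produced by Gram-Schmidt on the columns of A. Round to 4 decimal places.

q_3 = (-0.3634, 0.8081, -0.1315, 0.4446)

c_1 = (-3, -3, 0, 3); ‖c_1‖ = 5.1962, so q_1 = (-0.5774, -0.5774, 0.0000, 0.5774).
q_1·c_2 = (-0.5774)·(-2) + (-0.5774)·(-1) + 0.0000·(-4) + 0.5774·(-1) = 1.1547.
u_2 = c_2 − 1.1547·q_1 = (-1.3333, -0.3333, -4.0000, -1.6667).
‖u_2‖ = 4.5461, so q_2 = (-0.2933, -0.0733, -0.8799, -0.3666).
q_1·c_3 = (-0.5774)·(-1) + (-0.5774)·3 + 0.0000·3 + 0.5774·4 = 1.1547; q_2·c_3 = (-0.2933)·(-1) + (-0.0733)·3 + (-0.8799)·3 + (-0.3666)·4 = -4.0328.
u_3 = c_3 − 1.1547·q_1 + 4.0328·q_2 = (-1.5161, 3.3710, -0.5484, 1.8548).
‖u_3‖ = 4.1717, so q_3 = (-0.3634, 0.8081, -0.1315, 0.4446).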